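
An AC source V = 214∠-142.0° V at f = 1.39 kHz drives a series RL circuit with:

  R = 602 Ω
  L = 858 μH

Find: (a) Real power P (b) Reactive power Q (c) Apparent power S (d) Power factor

Step 1 — Angular frequency: ω = 2π·f = 2π·1390 = 8734 rad/s.
Step 2 — Component impedances:
  R: Z = R = 602 Ω
  L: Z = jωL = j·8734·0.000858 = 0 + j7.493 Ω
Step 3 — Series combination: Z_total = R + L = 602 + j7.493 Ω = 602∠0.7° Ω.
Step 4 — Source phasor: V = 214∠-142.0° V = -168.6 - j131.8 V.
Step 5 — Current: I = V / Z = -0.2828 - j0.2153 A = 0.3555∠-142.7° A.
Step 6 — Complex power: S = V·I* = 76.06 + j0.9468 VA.
Step 7 — Real power: P = Re(S) = 76.06 W.
Step 8 — Reactive power: Q = Im(S) = 0.9468 VAR.
Step 9 — Apparent power: |S| = 76.07 VA.
Step 10 — Power factor: PF = P/|S| = 0.9999 (lagging).

(a) P = 76.06 W  (b) Q = 0.9468 VAR  (c) S = 76.07 VA  (d) PF = 0.9999 (lagging)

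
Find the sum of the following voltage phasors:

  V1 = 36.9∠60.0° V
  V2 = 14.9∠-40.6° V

Step 1 — Convert each phasor to rectangular form:
  V1 = 36.9·(cos(60.0°) + j·sin(60.0°)) = 18.45 + j31.96 V
  V2 = 14.9·(cos(-40.6°) + j·sin(-40.6°)) = 11.31 - j9.697 V
Step 2 — Sum components: V_total = 29.76 + j22.26 V.
Step 3 — Convert to polar: |V_total| = 37.17 V, ∠V_total = 36.8°.

V_total = 37.17∠36.8° V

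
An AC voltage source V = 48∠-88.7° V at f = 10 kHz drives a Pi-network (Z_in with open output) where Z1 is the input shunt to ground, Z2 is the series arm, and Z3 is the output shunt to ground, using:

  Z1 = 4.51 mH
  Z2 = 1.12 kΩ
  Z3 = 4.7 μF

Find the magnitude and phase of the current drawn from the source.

Step 1 — Angular frequency: ω = 2π·f = 2π·1e+04 = 6.283e+04 rad/s.
Step 2 — Component impedances:
  Z1: Z = jωL = j·6.283e+04·0.00451 = 0 + j283.4 Ω
  Z2: Z = R = 1120 Ω
  Z3: Z = 1/(jωC) = -j/(ω·C) = 0 - j3.386 Ω
Step 3 — With open output, the series arm Z2 and the output shunt Z3 appear in series to ground: Z2 + Z3 = 1120 - j3.386 Ω.
Step 4 — Parallel with input shunt Z1: Z_in = Z1 || (Z2 + Z3) = 67.48 + j266.5 Ω = 274.9∠75.8° Ω.
Step 5 — Source phasor: V = 48∠-88.7° V = 1.089 - j47.99 V.
Step 6 — Ohm's law: I = V / Z_total = (1.089 - j47.99) / (67.48 + j266.5) = -0.1682 - j0.04669 A.
Step 7 — Convert to polar: |I| = 0.1746 A, ∠I = -164.5°.

I = 0.1746∠-164.5° A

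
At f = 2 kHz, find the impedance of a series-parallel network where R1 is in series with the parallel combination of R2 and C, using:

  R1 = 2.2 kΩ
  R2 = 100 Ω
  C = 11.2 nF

Step 1 — Angular frequency: ω = 2π·f = 2π·2000 = 1.257e+04 rad/s.
Step 2 — Component impedances:
  R1: Z = R = 2200 Ω
  R2: Z = R = 100 Ω
  C: Z = 1/(jωC) = -j/(ω·C) = 0 - j7105 Ω
Step 3 — Parallel branch: R2 || C = 1/(1/R2 + 1/C) = 99.98 - j1.407 Ω.
Step 4 — Series with R1: Z_total = R1 + (R2 || C) = 2300 - j1.407 Ω = 2300∠-0.0° Ω.

Z = 2300 - j1.407 Ω = 2300∠-0.0° Ω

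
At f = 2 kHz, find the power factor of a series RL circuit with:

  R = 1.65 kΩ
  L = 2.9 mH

Step 1 — Angular frequency: ω = 2π·f = 2π·2000 = 1.257e+04 rad/s.
Step 2 — Component impedances:
  R: Z = R = 1650 Ω
  L: Z = jωL = j·1.257e+04·0.0029 = 0 + j36.44 Ω
Step 3 — Series combination: Z_total = R + L = 1650 + j36.44 Ω = 1650∠1.3° Ω.
Step 4 — Power factor: PF = cos(φ) = Re(Z)/|Z| = 1650/1650.4 = 0.9998.
Step 5 — Type: Im(Z) = 36.44 ⇒ lagging (phase φ = 1.3°).

PF = 0.9998 (lagging, φ = 1.3°)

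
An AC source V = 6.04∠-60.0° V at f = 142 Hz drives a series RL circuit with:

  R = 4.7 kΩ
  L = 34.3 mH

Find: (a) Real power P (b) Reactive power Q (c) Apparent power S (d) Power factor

Step 1 — Angular frequency: ω = 2π·f = 2π·142 = 892.2 rad/s.
Step 2 — Component impedances:
  R: Z = R = 4700 Ω
  L: Z = jωL = j·892.2·0.0343 = 0 + j30.6 Ω
Step 3 — Series combination: Z_total = R + L = 4700 + j30.6 Ω = 4700∠0.4° Ω.
Step 4 — Source phasor: V = 6.04∠-60.0° V = 3.02 - j5.231 V.
Step 5 — Current: I = V / Z = 0.0006353 - j0.001117 A = 0.001285∠-60.4° A.
Step 6 — Complex power: S = V·I* = 0.007762 + j5.054e-05 VA.
Step 7 — Real power: P = Re(S) = 0.007762 W.
Step 8 — Reactive power: Q = Im(S) = 5.054e-05 VAR.
Step 9 — Apparent power: |S| = 0.007762 VA.
Step 10 — Power factor: PF = P/|S| = 1 (lagging).

(a) P = 0.007762 W  (b) Q = 5.054e-05 VAR  (c) S = 0.007762 VA  (d) PF = 1 (lagging)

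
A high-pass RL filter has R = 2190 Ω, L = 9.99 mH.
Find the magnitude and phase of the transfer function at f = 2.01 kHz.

Step 1 — Angular frequency: ω = 2π·2010 = 1.263e+04 rad/s.
Step 2 — Transfer function: H(jω) = jωL/(R + jωL).
Step 3 — Numerator jωL = j·126.2; denominator R + jωL = 2190 + j126.2.
Step 4 — H = 0.003308 + j0.05742.
Step 5 — Magnitude: |H| = 0.05751 (-24.8 dB); phase: φ = 86.7°.

|H| = 0.05751 (-24.8 dB), φ = 86.7°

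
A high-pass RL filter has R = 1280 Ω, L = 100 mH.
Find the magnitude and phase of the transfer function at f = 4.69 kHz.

Step 1 — Angular frequency: ω = 2π·4690 = 2.947e+04 rad/s.
Step 2 — Transfer function: H(jω) = jωL/(R + jωL).
Step 3 — Numerator jωL = j·2947; denominator R + jωL = 1280 + j2947.
Step 4 — H = 0.8413 + j0.3654.
Step 5 — Magnitude: |H| = 0.9172 (-0.8 dB); phase: φ = 23.5°.

|H| = 0.9172 (-0.8 dB), φ = 23.5°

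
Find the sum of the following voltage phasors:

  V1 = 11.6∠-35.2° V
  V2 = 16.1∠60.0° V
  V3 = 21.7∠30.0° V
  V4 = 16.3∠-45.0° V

Step 1 — Convert each phasor to rectangular form:
  V1 = 11.6·(cos(-35.2°) + j·sin(-35.2°)) = 9.479 - j6.687 V
  V2 = 16.1·(cos(60.0°) + j·sin(60.0°)) = 8.05 + j13.94 V
  V3 = 21.7·(cos(30.0°) + j·sin(30.0°)) = 18.79 + j10.85 V
  V4 = 16.3·(cos(-45.0°) + j·sin(-45.0°)) = 11.53 - j11.53 V
Step 2 — Sum components: V_total = 47.85 + j6.581 V.
Step 3 — Convert to polar: |V_total| = 48.3 V, ∠V_total = 7.8°.

V_total = 48.3∠7.8° V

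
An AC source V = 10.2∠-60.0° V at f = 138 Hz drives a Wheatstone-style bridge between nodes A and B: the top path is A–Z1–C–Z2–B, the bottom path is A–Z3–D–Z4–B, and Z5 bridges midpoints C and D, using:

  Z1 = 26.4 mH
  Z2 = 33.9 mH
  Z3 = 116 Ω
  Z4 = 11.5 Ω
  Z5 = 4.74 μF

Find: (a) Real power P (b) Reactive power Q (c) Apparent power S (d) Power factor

Step 1 — Angular frequency: ω = 2π·f = 2π·138 = 867.1 rad/s.
Step 2 — Component impedances:
  Z1: Z = jωL = j·867.1·0.0264 = 0 + j22.89 Ω
  Z2: Z = jωL = j·867.1·0.0339 = 0 + j29.39 Ω
  Z3: Z = R = 116 Ω
  Z4: Z = R = 11.5 Ω
  Z5: Z = 1/(jωC) = -j/(ω·C) = 0 - j243.3 Ω
Step 3 — Bridge requires nodal analysis (the Z5 bridge couples midpoints C and D, so the two paths cannot be reduced to a simple series/parallel combination). Setting node B to ground and injecting 1 A at node A, the 3-node admittance system at A, C, D solves to V_A = Z_AB = 20.12 + j46.33 Ω = 50.51∠66.5° Ω.
Step 4 — Source phasor: V = 10.2∠-60.0° V = 5.1 - j8.833 V.
Step 5 — Current: I = V / Z = -0.1202 - j0.1623 A = 0.202∠-126.5° A.
Step 6 — Complex power: S = V·I* = 0.8206 + j1.889 VA.
Step 7 — Real power: P = Re(S) = 0.8206 W.
Step 8 — Reactive power: Q = Im(S) = 1.889 VAR.
Step 9 — Apparent power: |S| = 2.06 VA.
Step 10 — Power factor: PF = P/|S| = 0.3983 (lagging).

(a) P = 0.8206 W  (b) Q = 1.889 VAR  (c) S = 2.06 VA  (d) PF = 0.3983 (lagging)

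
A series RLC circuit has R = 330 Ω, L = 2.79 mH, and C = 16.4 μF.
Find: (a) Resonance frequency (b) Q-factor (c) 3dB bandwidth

Step 1 — Resonance: ω₀ = 1/√(LC) = 1/√(0.00279·1.64e-05) = 4675 rad/s.
Step 2 — f₀ = ω₀/(2π) = 744 Hz.
Step 3 — Series Q: Q = ω₀L/R = 4675·0.00279/330 = 0.03952.
Step 4 — Bandwidth: Δω = ω₀/Q = 1.183e+05 rad/s; BW = Δω/(2π) = 1.882e+04 Hz.

(a) f₀ = 744 Hz  (b) Q = 0.03952  (c) BW = 1.882e+04 Hz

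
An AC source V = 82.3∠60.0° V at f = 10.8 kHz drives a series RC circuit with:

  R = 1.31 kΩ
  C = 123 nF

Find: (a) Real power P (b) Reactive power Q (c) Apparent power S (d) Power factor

Step 1 — Angular frequency: ω = 2π·f = 2π·1.08e+04 = 6.786e+04 rad/s.
Step 2 — Component impedances:
  R: Z = R = 1310 Ω
  C: Z = 1/(jωC) = -j/(ω·C) = 0 - j119.8 Ω
Step 3 — Series combination: Z_total = R + C = 1310 - j119.8 Ω = 1315∠-5.2° Ω.
Step 4 — Source phasor: V = 82.3∠60.0° V = 41.15 + j71.27 V.
Step 5 — Current: I = V / Z = 0.02622 + j0.05681 A = 0.06256∠65.2° A.
Step 6 — Complex power: S = V·I* = 5.128 - j0.469 VA.
Step 7 — Real power: P = Re(S) = 5.128 W.
Step 8 — Reactive power: Q = Im(S) = -0.469 VAR.
Step 9 — Apparent power: |S| = 5.149 VA.
Step 10 — Power factor: PF = P/|S| = 0.9958 (leading).

(a) P = 5.128 W  (b) Q = -0.469 VAR  (c) S = 5.149 VA  (d) PF = 0.9958 (leading)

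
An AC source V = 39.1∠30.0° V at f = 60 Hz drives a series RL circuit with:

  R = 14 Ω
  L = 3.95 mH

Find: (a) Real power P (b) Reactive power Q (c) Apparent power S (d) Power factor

Step 1 — Angular frequency: ω = 2π·f = 2π·60 = 377 rad/s.
Step 2 — Component impedances:
  R: Z = R = 14 Ω
  L: Z = jωL = j·377·0.00395 = 0 + j1.489 Ω
Step 3 — Series combination: Z_total = R + L = 14 + j1.489 Ω = 14.08∠6.1° Ω.
Step 4 — Source phasor: V = 39.1∠30.0° V = 33.86 + j19.55 V.
Step 5 — Current: I = V / Z = 2.538 + j1.126 A = 2.777∠23.9° A.
Step 6 — Complex power: S = V·I* = 108 + j11.49 VA.
Step 7 — Real power: P = Re(S) = 108 W.
Step 8 — Reactive power: Q = Im(S) = 11.49 VAR.
Step 9 — Apparent power: |S| = 108.6 VA.
Step 10 — Power factor: PF = P/|S| = 0.9944 (lagging).

(a) P = 108 W  (b) Q = 11.49 VAR  (c) S = 108.6 VA  (d) PF = 0.9944 (lagging)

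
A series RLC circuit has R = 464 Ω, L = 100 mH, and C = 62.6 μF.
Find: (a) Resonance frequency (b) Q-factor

Step 1 — Resonance condition Im(Z)=0 gives ω₀ = 1/√(LC).
Step 2 — ω₀ = 1/√(0.1·6.26e-05) = 399.7 rad/s.
Step 3 — f₀ = ω₀/(2π) = 63.61 Hz.
Step 4 — Series Q: Q = ω₀L/R = 399.7·0.1/464 = 0.08614.

(a) f₀ = 63.61 Hz  (b) Q = 0.08614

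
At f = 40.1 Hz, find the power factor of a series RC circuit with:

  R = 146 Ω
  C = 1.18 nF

Step 1 — Angular frequency: ω = 2π·f = 2π·40.1 = 252 rad/s.
Step 2 — Component impedances:
  R: Z = R = 146 Ω
  C: Z = 1/(jωC) = -j/(ω·C) = 0 - j3.364e+06 Ω
Step 3 — Series combination: Z_total = R + C = 146 - j3.364e+06 Ω = 3.364e+06∠-90.0° Ω.
Step 4 — Power factor: PF = cos(φ) = Re(Z)/|Z| = 146/3.3635e+06 = 4.341e-05.
Step 5 — Type: Im(Z) = -3.364e+06 ⇒ leading (phase φ = -90.0°).

PF = 4.341e-05 (leading, φ = -90.0°)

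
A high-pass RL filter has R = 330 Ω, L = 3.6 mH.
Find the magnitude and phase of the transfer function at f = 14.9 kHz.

Step 1 — Angular frequency: ω = 2π·1.49e+04 = 9.362e+04 rad/s.
Step 2 — Transfer function: H(jω) = jωL/(R + jωL).
Step 3 — Numerator jωL = j·337; denominator R + jωL = 330 + j337.
Step 4 — H = 0.5105 + j0.4999.
Step 5 — Magnitude: |H| = 0.7145 (-2.9 dB); phase: φ = 44.4°.

|H| = 0.7145 (-2.9 dB), φ = 44.4°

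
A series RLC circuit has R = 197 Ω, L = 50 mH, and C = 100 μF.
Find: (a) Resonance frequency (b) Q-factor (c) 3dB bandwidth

Step 1 — Resonance condition Im(Z)=0 gives ω₀ = 1/√(LC).
Step 2 — ω₀ = 1/√(0.05·0.0001) = 447.2 rad/s.
Step 3 — f₀ = ω₀/(2π) = 71.18 Hz.
Step 4 — Series Q: Q = ω₀L/R = 447.2·0.05/197 = 0.1135.
Step 5 — 3dB bandwidth: Δω = ω₀/Q = 3940 rad/s; BW = Δω/(2π) = 627.1 Hz.

(a) f₀ = 71.18 Hz  (b) Q = 0.1135  (c) BW = 627.1 Hz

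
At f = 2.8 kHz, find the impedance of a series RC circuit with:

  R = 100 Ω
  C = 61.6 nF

Step 1 — Angular frequency: ω = 2π·f = 2π·2800 = 1.759e+04 rad/s.
Step 2 — Component impedances:
  R: Z = R = 100 Ω
  C: Z = 1/(jωC) = -j/(ω·C) = 0 - j922.7 Ω
Step 3 — Series combination: Z_total = R + C = 100 - j922.7 Ω = 928.1∠-83.8° Ω.

Z = 100 - j922.7 Ω = 928.1∠-83.8° Ω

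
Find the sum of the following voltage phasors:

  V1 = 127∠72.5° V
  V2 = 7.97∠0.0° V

Step 1 — Convert each phasor to rectangular form:
  V1 = 127·(cos(72.5°) + j·sin(72.5°)) = 38.19 + j121.1 V
  V2 = 7.97·(cos(0.0°) + j·sin(0.0°)) = 7.97 V
Step 2 — Sum components: V_total = 46.16 + j121.1 V.
Step 3 — Convert to polar: |V_total| = 129.6 V, ∠V_total = 69.1°.

V_total = 129.6∠69.1° V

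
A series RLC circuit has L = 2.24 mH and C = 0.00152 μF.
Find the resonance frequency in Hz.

Step 1 — Resonance condition Im(Z)=0 gives ω₀ = 1/√(LC).
Step 2 — ω₀ = 1/√(0.00224·1.52e-09) = 5.419e+05 rad/s.
Step 3 — f₀ = ω₀/(2π) = 8.625e+04 Hz.

f₀ = 8.625e+04 Hz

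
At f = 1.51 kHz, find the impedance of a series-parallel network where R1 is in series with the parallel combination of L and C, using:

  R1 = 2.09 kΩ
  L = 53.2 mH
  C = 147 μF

Step 1 — Angular frequency: ω = 2π·f = 2π·1510 = 9488 rad/s.
Step 2 — Component impedances:
  R1: Z = R = 2090 Ω
  L: Z = jωL = j·9488·0.0532 = 0 + j504.7 Ω
  C: Z = 1/(jωC) = -j/(ω·C) = 0 - j0.717 Ω
Step 3 — Parallel branch: L || C = 1/(1/L + 1/C) = 0 - j0.718 Ω.
Step 4 — Series with R1: Z_total = R1 + (L || C) = 2090 - j0.718 Ω = 2090∠-0.0° Ω.

Z = 2090 - j0.718 Ω = 2090∠-0.0° Ω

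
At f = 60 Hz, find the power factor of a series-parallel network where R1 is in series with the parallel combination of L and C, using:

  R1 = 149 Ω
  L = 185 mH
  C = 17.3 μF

Step 1 — Angular frequency: ω = 2π·f = 2π·60 = 377 rad/s.
Step 2 — Component impedances:
  R1: Z = R = 149 Ω
  L: Z = jωL = j·377·0.185 = 0 + j69.74 Ω
  C: Z = 1/(jωC) = -j/(ω·C) = 0 - j153.3 Ω
Step 3 — Parallel branch: L || C = 1/(1/L + 1/C) = 0 + j127.9 Ω.
Step 4 — Series with R1: Z_total = R1 + (L || C) = 149 + j127.9 Ω = 196.4∠40.7° Ω.
Step 5 — Power factor: PF = cos(φ) = Re(Z)/|Z| = 149/196.4 = 0.7587.
Step 6 — Type: Im(Z) = 127.9 ⇒ lagging (phase φ = 40.7°).

PF = 0.7587 (lagging, φ = 40.7°)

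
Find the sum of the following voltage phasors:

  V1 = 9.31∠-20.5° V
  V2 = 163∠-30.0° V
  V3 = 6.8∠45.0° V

Step 1 — Convert each phasor to rectangular form:
  V1 = 9.31·(cos(-20.5°) + j·sin(-20.5°)) = 8.72 - j3.26 V
  V2 = 163·(cos(-30.0°) + j·sin(-30.0°)) = 141.2 - j81.5 V
  V3 = 6.8·(cos(45.0°) + j·sin(45.0°)) = 4.808 + j4.808 V
Step 2 — Sum components: V_total = 154.7 - j79.95 V.
Step 3 — Convert to polar: |V_total| = 174.1 V, ∠V_total = -27.3°.

V_total = 174.1∠-27.3° V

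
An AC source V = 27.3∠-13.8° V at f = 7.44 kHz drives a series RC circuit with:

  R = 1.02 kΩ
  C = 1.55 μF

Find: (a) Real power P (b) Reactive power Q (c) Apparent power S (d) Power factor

Step 1 — Angular frequency: ω = 2π·f = 2π·7440 = 4.675e+04 rad/s.
Step 2 — Component impedances:
  R: Z = R = 1020 Ω
  C: Z = 1/(jωC) = -j/(ω·C) = 0 - j13.8 Ω
Step 3 — Series combination: Z_total = R + C = 1020 - j13.8 Ω = 1020∠-0.8° Ω.
Step 4 — Source phasor: V = 27.3∠-13.8° V = 26.51 - j6.512 V.
Step 5 — Current: I = V / Z = 0.02607 - j0.006031 A = 0.02676∠-13.0° A.
Step 6 — Complex power: S = V·I* = 0.7305 - j0.009885 VA.
Step 7 — Real power: P = Re(S) = 0.7305 W.
Step 8 — Reactive power: Q = Im(S) = -0.009885 VAR.
Step 9 — Apparent power: |S| = 0.7306 VA.
Step 10 — Power factor: PF = P/|S| = 0.9999 (leading).

(a) P = 0.7305 W  (b) Q = -0.009885 VAR  (c) S = 0.7306 VA  (d) PF = 0.9999 (leading)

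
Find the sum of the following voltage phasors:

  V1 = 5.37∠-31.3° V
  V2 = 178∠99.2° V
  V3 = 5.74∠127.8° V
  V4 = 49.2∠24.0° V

Step 1 — Convert each phasor to rectangular form:
  V1 = 5.37·(cos(-31.3°) + j·sin(-31.3°)) = 4.588 - j2.79 V
  V2 = 178·(cos(99.2°) + j·sin(99.2°)) = -28.46 + j175.7 V
  V3 = 5.74·(cos(127.8°) + j·sin(127.8°)) = -3.518 + j4.535 V
  V4 = 49.2·(cos(24.0°) + j·sin(24.0°)) = 44.95 + j20.01 V
Step 2 — Sum components: V_total = 17.56 + j197.5 V.
Step 3 — Convert to polar: |V_total| = 198.2 V, ∠V_total = 84.9°.

V_total = 198.2∠84.9° V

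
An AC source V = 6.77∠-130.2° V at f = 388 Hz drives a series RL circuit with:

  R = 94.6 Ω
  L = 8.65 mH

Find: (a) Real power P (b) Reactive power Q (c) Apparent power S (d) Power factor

Step 1 — Angular frequency: ω = 2π·f = 2π·388 = 2438 rad/s.
Step 2 — Component impedances:
  R: Z = R = 94.6 Ω
  L: Z = jωL = j·2438·0.00865 = 0 + j21.09 Ω
Step 3 — Series combination: Z_total = R + L = 94.6 + j21.09 Ω = 96.92∠12.6° Ω.
Step 4 — Source phasor: V = 6.77∠-130.2° V = -4.37 - j5.171 V.
Step 5 — Current: I = V / Z = -0.05561 - j0.04226 A = 0.06985∠-142.8° A.
Step 6 — Complex power: S = V·I* = 0.4616 + j0.1029 VA.
Step 7 — Real power: P = Re(S) = 0.4616 W.
Step 8 — Reactive power: Q = Im(S) = 0.1029 VAR.
Step 9 — Apparent power: |S| = 0.4729 VA.
Step 10 — Power factor: PF = P/|S| = 0.976 (lagging).

(a) P = 0.4616 W  (b) Q = 0.1029 VAR  (c) S = 0.4729 VA  (d) PF = 0.976 (lagging)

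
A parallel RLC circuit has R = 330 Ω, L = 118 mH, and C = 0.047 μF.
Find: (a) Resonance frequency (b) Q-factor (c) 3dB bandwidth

Step 1 — Resonance: ω₀ = 1/√(LC) = 1/√(0.118·4.7e-08) = 1.343e+04 rad/s.
Step 2 — f₀ = ω₀/(2π) = 2137 Hz.
Step 3 — Parallel Q: Q = R/(ω₀L) = 330/(1.343e+04·0.118) = 0.2083.
Step 4 — Bandwidth: Δω = ω₀/Q = 6.447e+04 rad/s; BW = Δω/(2π) = 1.026e+04 Hz.

(a) f₀ = 2137 Hz  (b) Q = 0.2083  (c) BW = 1.026e+04 Hz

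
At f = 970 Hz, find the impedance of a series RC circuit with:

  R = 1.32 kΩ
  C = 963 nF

Step 1 — Angular frequency: ω = 2π·f = 2π·970 = 6095 rad/s.
Step 2 — Component impedances:
  R: Z = R = 1320 Ω
  C: Z = 1/(jωC) = -j/(ω·C) = 0 - j170.4 Ω
Step 3 — Series combination: Z_total = R + C = 1320 - j170.4 Ω = 1331∠-7.4° Ω.

Z = 1320 - j170.4 Ω = 1331∠-7.4° Ω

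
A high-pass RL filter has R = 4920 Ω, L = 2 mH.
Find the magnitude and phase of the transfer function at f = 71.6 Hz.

Step 1 — Angular frequency: ω = 2π·71.6 = 449.9 rad/s.
Step 2 — Transfer function: H(jω) = jωL/(R + jωL).
Step 3 — Numerator jωL = j·0.8998; denominator R + jωL = 4920 + j0.8998.
Step 4 — H = 3.344e-08 + j0.0001829.
Step 5 — Magnitude: |H| = 0.0001829 (-74.8 dB); phase: φ = 90.0°.

|H| = 0.0001829 (-74.8 dB), φ = 90.0°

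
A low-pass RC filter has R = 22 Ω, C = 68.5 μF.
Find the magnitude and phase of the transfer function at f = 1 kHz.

Step 1 — Angular frequency: ω = 2π·1000 = 6283 rad/s.
Step 2 — Transfer function: H(jω) = 1/(1 + jωRC).
Step 3 — Denominator: 1 + jωRC = 1 + j·6283·22·6.85e-05 = 1 + j9.469.
Step 4 — H = 0.01103 - j0.1044.
Step 5 — Magnitude: |H| = 0.105 (-19.6 dB); phase: φ = -84.0°.

|H| = 0.105 (-19.6 dB), φ = -84.0°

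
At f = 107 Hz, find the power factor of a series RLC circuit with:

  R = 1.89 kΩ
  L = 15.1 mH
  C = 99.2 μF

Step 1 — Angular frequency: ω = 2π·f = 2π·107 = 672.3 rad/s.
Step 2 — Component impedances:
  R: Z = R = 1890 Ω
  L: Z = jωL = j·672.3·0.0151 = 0 + j10.15 Ω
  C: Z = 1/(jωC) = -j/(ω·C) = 0 - j14.99 Ω
Step 3 — Series combination: Z_total = R + L + C = 1890 - j4.843 Ω = 1890∠-0.1° Ω.
Step 4 — Power factor: PF = cos(φ) = Re(Z)/|Z| = 1890/1890 = 1.
Step 5 — Type: Im(Z) = -4.843 ⇒ leading (phase φ = -0.1°).

PF = 1 (leading, φ = -0.1°)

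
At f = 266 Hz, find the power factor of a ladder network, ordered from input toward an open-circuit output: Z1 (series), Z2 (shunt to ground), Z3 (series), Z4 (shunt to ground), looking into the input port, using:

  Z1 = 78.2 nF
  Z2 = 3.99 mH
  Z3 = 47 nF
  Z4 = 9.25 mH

Step 1 — Angular frequency: ω = 2π·f = 2π·266 = 1671 rad/s.
Step 2 — Component impedances:
  Z1: Z = 1/(jωC) = -j/(ω·C) = 0 - j7651 Ω
  Z2: Z = jωL = j·1671·0.00399 = 0 + j6.669 Ω
  Z3: Z = 1/(jωC) = -j/(ω·C) = 0 - j1.273e+04 Ω
  Z4: Z = jωL = j·1671·0.00925 = 0 + j15.46 Ω
Step 3 — Ladder network (open output): work backward from the far end, alternating series and parallel combinations. Z_in = 0 - j7645 Ω = 7645∠-90.0° Ω.
Step 4 — Power factor: PF = cos(φ) = Re(Z)/|Z| = 0/7645 = 0.
Step 5 — Type: Im(Z) = -7645 ⇒ leading (phase φ = -90.0°).

PF = 0 (leading, φ = -90.0°)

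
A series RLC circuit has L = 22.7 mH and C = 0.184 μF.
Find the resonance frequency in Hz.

Step 1 — Resonance condition Im(Z)=0 gives ω₀ = 1/√(LC).
Step 2 — ω₀ = 1/√(0.0227·1.84e-07) = 1.547e+04 rad/s.
Step 3 — f₀ = ω₀/(2π) = 2463 Hz.

f₀ = 2463 Hz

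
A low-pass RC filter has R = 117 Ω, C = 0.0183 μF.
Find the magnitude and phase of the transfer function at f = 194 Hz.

Step 1 — Angular frequency: ω = 2π·194 = 1219 rad/s.
Step 2 — Transfer function: H(jω) = 1/(1 + jωRC).
Step 3 — Denominator: 1 + jωRC = 1 + j·1219·117·1.83e-08 = 1 + j0.00261.
Step 4 — H = 1 - j0.00261.
Step 5 — Magnitude: |H| = 1 (-0.0 dB); phase: φ = -0.1°.

|H| = 1 (-0.0 dB), φ = -0.1°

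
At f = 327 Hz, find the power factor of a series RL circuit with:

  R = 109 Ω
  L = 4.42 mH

Step 1 — Angular frequency: ω = 2π·f = 2π·327 = 2055 rad/s.
Step 2 — Component impedances:
  R: Z = R = 109 Ω
  L: Z = jωL = j·2055·0.00442 = 0 + j9.081 Ω
Step 3 — Series combination: Z_total = R + L = 109 + j9.081 Ω = 109.4∠4.8° Ω.
Step 4 — Power factor: PF = cos(φ) = Re(Z)/|Z| = 109/109.38 = 0.9965.
Step 5 — Type: Im(Z) = 9.081 ⇒ lagging (phase φ = 4.8°).

PF = 0.9965 (lagging, φ = 4.8°)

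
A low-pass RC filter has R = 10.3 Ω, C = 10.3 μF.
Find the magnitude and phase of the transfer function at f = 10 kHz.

Step 1 — Angular frequency: ω = 2π·1e+04 = 6.283e+04 rad/s.
Step 2 — Transfer function: H(jω) = 1/(1 + jωRC).
Step 3 — Denominator: 1 + jωRC = 1 + j·6.283e+04·10.3·1.03e-05 = 1 + j6.666.
Step 4 — H = 0.02201 - j0.1467.
Step 5 — Magnitude: |H| = 0.1484 (-16.6 dB); phase: φ = -81.5°.

|H| = 0.1484 (-16.6 dB), φ = -81.5°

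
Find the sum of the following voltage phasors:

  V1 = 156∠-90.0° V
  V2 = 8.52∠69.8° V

Step 1 — Convert each phasor to rectangular form:
  V1 = 156·(cos(-90.0°) + j·sin(-90.0°)) = 0 - j156 V
  V2 = 8.52·(cos(69.8°) + j·sin(69.8°)) = 2.942 + j7.996 V
Step 2 — Sum components: V_total = 2.942 - j148 V.
Step 3 — Convert to polar: |V_total| = 148 V, ∠V_total = -88.9°.

V_total = 148∠-88.9° V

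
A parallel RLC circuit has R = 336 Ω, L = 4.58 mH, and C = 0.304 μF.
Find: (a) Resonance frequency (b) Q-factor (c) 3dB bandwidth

Step 1 — Resonance: ω₀ = 1/√(LC) = 1/√(0.00458·3.04e-07) = 2.68e+04 rad/s.
Step 2 — f₀ = ω₀/(2π) = 4265 Hz.
Step 3 — Parallel Q: Q = R/(ω₀L) = 336/(2.68e+04·0.00458) = 2.737.
Step 4 — Bandwidth: Δω = ω₀/Q = 9790 rad/s; BW = Δω/(2π) = 1558 Hz.

(a) f₀ = 4265 Hz  (b) Q = 2.737  (c) BW = 1558 Hz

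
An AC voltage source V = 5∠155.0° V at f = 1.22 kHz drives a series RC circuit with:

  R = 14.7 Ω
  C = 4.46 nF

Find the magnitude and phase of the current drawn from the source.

Step 1 — Angular frequency: ω = 2π·f = 2π·1220 = 7665 rad/s.
Step 2 — Component impedances:
  R: Z = R = 14.7 Ω
  C: Z = 1/(jωC) = -j/(ω·C) = 0 - j2.925e+04 Ω
Step 3 — Series combination: Z_total = R + C = 14.7 - j2.925e+04 Ω = 2.925e+04∠-90.0° Ω.
Step 4 — Source phasor: V = 5∠155.0° V = -4.532 + j2.113 V.
Step 5 — Ohm's law: I = V / Z_total = (-4.532 + j2.113) / (14.7 - j2.925e+04) = -7.232e-05 - j0.0001549 A.
Step 6 — Convert to polar: |I| = 0.0001709 A, ∠I = -115.0°.

I = 0.0001709∠-115.0° A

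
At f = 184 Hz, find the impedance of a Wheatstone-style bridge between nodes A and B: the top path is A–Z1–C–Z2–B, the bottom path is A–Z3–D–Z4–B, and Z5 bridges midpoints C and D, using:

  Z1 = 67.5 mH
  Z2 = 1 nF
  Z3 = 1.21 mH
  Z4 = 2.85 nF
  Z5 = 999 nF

Step 1 — Angular frequency: ω = 2π·f = 2π·184 = 1156 rad/s.
Step 2 — Component impedances:
  Z1: Z = jωL = j·1156·0.0675 = 0 + j78.04 Ω
  Z2: Z = 1/(jωC) = -j/(ω·C) = 0 - j8.65e+05 Ω
  Z3: Z = jωL = j·1156·0.00121 = 0 + j1.399 Ω
  Z4: Z = 1/(jωC) = -j/(ω·C) = 0 - j3.035e+05 Ω
  Z5: Z = 1/(jωC) = -j/(ω·C) = 0 - j865.8 Ω
Step 3 — Bridge requires nodal analysis (the Z5 bridge couples midpoints C and D, so the two paths cannot be reduced to a simple series/parallel combination). Setting node B to ground and injecting 1 A at node A, the 3-node admittance system at A, C, D solves to V_A = Z_AB = 0 - j2.247e+05 Ω = 2.247e+05∠-90.0° Ω.

Z = 0 - j2.247e+05 Ω = 2.247e+05∠-90.0° Ω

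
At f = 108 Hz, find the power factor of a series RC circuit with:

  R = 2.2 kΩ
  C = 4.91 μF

Step 1 — Angular frequency: ω = 2π·f = 2π·108 = 678.6 rad/s.
Step 2 — Component impedances:
  R: Z = R = 2200 Ω
  C: Z = 1/(jωC) = -j/(ω·C) = 0 - j300.1 Ω
Step 3 — Series combination: Z_total = R + C = 2200 - j300.1 Ω = 2220∠-7.8° Ω.
Step 4 — Power factor: PF = cos(φ) = Re(Z)/|Z| = 2200/2220.4 = 0.9908.
Step 5 — Type: Im(Z) = -300.1 ⇒ leading (phase φ = -7.8°).

PF = 0.9908 (leading, φ = -7.8°)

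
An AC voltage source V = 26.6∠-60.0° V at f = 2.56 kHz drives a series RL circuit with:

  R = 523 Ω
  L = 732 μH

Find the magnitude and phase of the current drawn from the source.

Step 1 — Angular frequency: ω = 2π·f = 2π·2560 = 1.608e+04 rad/s.
Step 2 — Component impedances:
  R: Z = R = 523 Ω
  L: Z = jωL = j·1.608e+04·0.000732 = 0 + j11.77 Ω
Step 3 — Series combination: Z_total = R + L = 523 + j11.77 Ω = 523.1∠1.3° Ω.
Step 4 — Source phasor: V = 26.6∠-60.0° V = 13.3 - j23.04 V.
Step 5 — Ohm's law: I = V / Z_total = (13.3 - j23.04) / (523 + j11.77) = 0.02443 - j0.0446 A.
Step 6 — Convert to polar: |I| = 0.05085 A, ∠I = -61.3°.

I = 0.05085∠-61.3° A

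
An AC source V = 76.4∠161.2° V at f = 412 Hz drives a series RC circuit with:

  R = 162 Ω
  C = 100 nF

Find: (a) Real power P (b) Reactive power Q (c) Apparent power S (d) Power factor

Step 1 — Angular frequency: ω = 2π·f = 2π·412 = 2589 rad/s.
Step 2 — Component impedances:
  R: Z = R = 162 Ω
  C: Z = 1/(jωC) = -j/(ω·C) = 0 - j3863 Ω
Step 3 — Series combination: Z_total = R + C = 162 - j3863 Ω = 3866∠-87.6° Ω.
Step 4 — Source phasor: V = 76.4∠161.2° V = -72.32 + j24.62 V.
Step 5 — Current: I = V / Z = -0.007146 - j0.01842 A = 0.01976∠-111.2° A.
Step 6 — Complex power: S = V·I* = 0.06325 - j1.508 VA.
Step 7 — Real power: P = Re(S) = 0.06325 W.
Step 8 — Reactive power: Q = Im(S) = -1.508 VAR.
Step 9 — Apparent power: |S| = 1.51 VA.
Step 10 — Power factor: PF = P/|S| = 0.0419 (leading).

(a) P = 0.06325 W  (b) Q = -1.508 VAR  (c) S = 1.51 VA  (d) PF = 0.0419 (leading)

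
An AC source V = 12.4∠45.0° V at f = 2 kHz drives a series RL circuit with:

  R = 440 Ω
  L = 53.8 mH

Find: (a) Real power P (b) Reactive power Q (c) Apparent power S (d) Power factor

Step 1 — Angular frequency: ω = 2π·f = 2π·2000 = 1.257e+04 rad/s.
Step 2 — Component impedances:
  R: Z = R = 440 Ω
  L: Z = jωL = j·1.257e+04·0.0538 = 0 + j676.1 Ω
Step 3 — Series combination: Z_total = R + L = 440 + j676.1 Ω = 806.6∠56.9° Ω.
Step 4 — Source phasor: V = 12.4∠45.0° V = 8.768 + j8.768 V.
Step 5 — Current: I = V / Z = 0.01504 - j0.003181 A = 0.01537∠-11.9° A.
Step 6 — Complex power: S = V·I* = 0.104 + j0.1598 VA.
Step 7 — Real power: P = Re(S) = 0.104 W.
Step 8 — Reactive power: Q = Im(S) = 0.1598 VAR.
Step 9 — Apparent power: |S| = 0.1906 VA.
Step 10 — Power factor: PF = P/|S| = 0.5455 (lagging).

(a) P = 0.104 W  (b) Q = 0.1598 VAR  (c) S = 0.1906 VA  (d) PF = 0.5455 (lagging)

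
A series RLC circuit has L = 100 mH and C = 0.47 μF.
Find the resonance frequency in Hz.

Step 1 — Resonance condition Im(Z)=0 gives ω₀ = 1/√(LC).
Step 2 — ω₀ = 1/√(0.1·4.7e-07) = 4613 rad/s.
Step 3 — f₀ = ω₀/(2π) = 734.1 Hz.

f₀ = 734.1 Hz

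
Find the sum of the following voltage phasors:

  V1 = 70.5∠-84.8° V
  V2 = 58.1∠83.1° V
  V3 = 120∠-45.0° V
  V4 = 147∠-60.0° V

Step 1 — Convert each phasor to rectangular form:
  V1 = 70.5·(cos(-84.8°) + j·sin(-84.8°)) = 6.39 - j70.21 V
  V2 = 58.1·(cos(83.1°) + j·sin(83.1°)) = 6.98 + j57.68 V
  V3 = 120·(cos(-45.0°) + j·sin(-45.0°)) = 84.85 - j84.85 V
  V4 = 147·(cos(-60.0°) + j·sin(-60.0°)) = 73.5 - j127.3 V
Step 2 — Sum components: V_total = 171.7 - j224.7 V.
Step 3 — Convert to polar: |V_total| = 282.8 V, ∠V_total = -52.6°.

V_total = 282.8∠-52.6° V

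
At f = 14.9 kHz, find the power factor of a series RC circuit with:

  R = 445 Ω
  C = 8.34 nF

Step 1 — Angular frequency: ω = 2π·f = 2π·1.49e+04 = 9.362e+04 rad/s.
Step 2 — Component impedances:
  R: Z = R = 445 Ω
  C: Z = 1/(jωC) = -j/(ω·C) = 0 - j1281 Ω
Step 3 — Series combination: Z_total = R + C = 445 - j1281 Ω = 1356∠-70.8° Ω.
Step 4 — Power factor: PF = cos(φ) = Re(Z)/|Z| = 445/1356 = 0.3282.
Step 5 — Type: Im(Z) = -1281 ⇒ leading (phase φ = -70.8°).

PF = 0.3282 (leading, φ = -70.8°)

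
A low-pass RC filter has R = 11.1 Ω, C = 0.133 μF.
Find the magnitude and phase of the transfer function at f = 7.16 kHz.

Step 1 — Angular frequency: ω = 2π·7160 = 4.499e+04 rad/s.
Step 2 — Transfer function: H(jω) = 1/(1 + jωRC).
Step 3 — Denominator: 1 + jωRC = 1 + j·4.499e+04·11.1·1.33e-07 = 1 + j0.06642.
Step 4 — H = 0.9956 - j0.06612.
Step 5 — Magnitude: |H| = 0.9978 (-0.0 dB); phase: φ = -3.8°.

|H| = 0.9978 (-0.0 dB), φ = -3.8°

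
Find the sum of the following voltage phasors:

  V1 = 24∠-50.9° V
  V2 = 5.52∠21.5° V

Step 1 — Convert each phasor to rectangular form:
  V1 = 24·(cos(-50.9°) + j·sin(-50.9°)) = 15.14 - j18.63 V
  V2 = 5.52·(cos(21.5°) + j·sin(21.5°)) = 5.136 + j2.023 V
Step 2 — Sum components: V_total = 20.27 - j16.6 V.
Step 3 — Convert to polar: |V_total| = 26.2 V, ∠V_total = -39.3°.

V_total = 26.2∠-39.3° V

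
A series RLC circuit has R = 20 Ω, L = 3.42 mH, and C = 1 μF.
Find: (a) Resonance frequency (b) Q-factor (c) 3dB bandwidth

Step 1 — Resonance: ω₀ = 1/√(LC) = 1/√(0.00342·1e-06) = 1.71e+04 rad/s.
Step 2 — f₀ = ω₀/(2π) = 2721 Hz.
Step 3 — Series Q: Q = ω₀L/R = 1.71e+04·0.00342/20 = 2.924.
Step 4 — Bandwidth: Δω = ω₀/Q = 5848 rad/s; BW = Δω/(2π) = 930.7 Hz.

(a) f₀ = 2721 Hz  (b) Q = 2.924  (c) BW = 930.7 Hz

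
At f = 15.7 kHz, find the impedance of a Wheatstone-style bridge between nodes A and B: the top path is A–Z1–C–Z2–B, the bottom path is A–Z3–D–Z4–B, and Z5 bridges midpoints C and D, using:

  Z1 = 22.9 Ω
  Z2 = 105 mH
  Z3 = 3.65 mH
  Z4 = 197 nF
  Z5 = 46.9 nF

Step 1 — Angular frequency: ω = 2π·f = 2π·1.57e+04 = 9.865e+04 rad/s.
Step 2 — Component impedances:
  Z1: Z = R = 22.9 Ω
  Z2: Z = jωL = j·9.865e+04·0.105 = 0 + j1.036e+04 Ω
  Z3: Z = jωL = j·9.865e+04·0.00365 = 0 + j360.1 Ω
  Z4: Z = 1/(jωC) = -j/(ω·C) = 0 - j51.46 Ω
  Z5: Z = 1/(jωC) = -j/(ω·C) = 0 - j216.1 Ω
Step 3 — Bridge requires nodal analysis (the Z5 bridge couples midpoints C and D, so the two paths cannot be reduced to a simple series/parallel combination). Setting node B to ground and injecting 1 A at node A, the 3-node admittance system at A, C, D solves to V_A = Z_AB = 149.9 - j603.5 Ω = 621.9∠-76.0° Ω.

Z = 149.9 - j603.5 Ω = 621.9∠-76.0° Ω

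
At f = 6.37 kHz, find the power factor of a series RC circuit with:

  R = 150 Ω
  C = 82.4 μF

Step 1 — Angular frequency: ω = 2π·f = 2π·6370 = 4.002e+04 rad/s.
Step 2 — Component impedances:
  R: Z = R = 150 Ω
  C: Z = 1/(jωC) = -j/(ω·C) = 0 - j0.3032 Ω
Step 3 — Series combination: Z_total = R + C = 150 - j0.3032 Ω = 150∠-0.1° Ω.
Step 4 — Power factor: PF = cos(φ) = Re(Z)/|Z| = 150/150 = 1.
Step 5 — Type: Im(Z) = -0.3032 ⇒ leading (phase φ = -0.1°).

PF = 1 (leading, φ = -0.1°)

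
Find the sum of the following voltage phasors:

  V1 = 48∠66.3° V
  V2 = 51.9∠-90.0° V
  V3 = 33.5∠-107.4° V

Step 1 — Convert each phasor to rectangular form:
  V1 = 48·(cos(66.3°) + j·sin(66.3°)) = 19.29 + j43.95 V
  V2 = 51.9·(cos(-90.0°) + j·sin(-90.0°)) = 0 - j51.9 V
  V3 = 33.5·(cos(-107.4°) + j·sin(-107.4°)) = -10.02 - j31.97 V
Step 2 — Sum components: V_total = 9.276 - j39.92 V.
Step 3 — Convert to polar: |V_total| = 40.98 V, ∠V_total = -76.9°.

V_total = 40.98∠-76.9° V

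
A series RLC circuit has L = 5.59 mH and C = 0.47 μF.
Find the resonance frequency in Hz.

Step 1 — Resonance condition Im(Z)=0 gives ω₀ = 1/√(LC).
Step 2 — ω₀ = 1/√(0.00559·4.7e-07) = 1.951e+04 rad/s.
Step 3 — f₀ = ω₀/(2π) = 3105 Hz.

f₀ = 3105 Hz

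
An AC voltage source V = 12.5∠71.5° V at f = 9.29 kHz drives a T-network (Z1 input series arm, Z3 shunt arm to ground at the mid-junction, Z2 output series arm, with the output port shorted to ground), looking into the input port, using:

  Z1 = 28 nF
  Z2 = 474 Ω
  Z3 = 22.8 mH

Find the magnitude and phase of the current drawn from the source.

Step 1 — Angular frequency: ω = 2π·f = 2π·9290 = 5.837e+04 rad/s.
Step 2 — Component impedances:
  Z1: Z = 1/(jωC) = -j/(ω·C) = 0 - j611.9 Ω
  Z2: Z = R = 474 Ω
  Z3: Z = jωL = j·5.837e+04·0.0228 = 0 + j1331 Ω
Step 3 — With the output port shorted to ground, the output series arm Z2 runs from the junction to ground; the shunt arm Z3 also runs from the junction to ground. They appear in parallel: Z3 || Z2 = 420.6 + j149.8 Ω.
Step 4 — Series with input arm Z1: Z_in = Z1 + (Z3 || Z2) = 420.6 - j462 Ω = 624.8∠-47.7° Ω.
Step 5 — Source phasor: V = 12.5∠71.5° V = 3.966 + j11.85 V.
Step 6 — Ohm's law: I = V / Z_total = (3.966 + j11.85) / (420.6 - j462) = -0.009755 + j0.01747 A.
Step 7 — Convert to polar: |I| = 0.02001 A, ∠I = 119.2°.

I = 0.02001∠119.2° A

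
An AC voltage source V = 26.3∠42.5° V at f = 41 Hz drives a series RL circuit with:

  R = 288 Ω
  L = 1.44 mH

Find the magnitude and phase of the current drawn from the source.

Step 1 — Angular frequency: ω = 2π·f = 2π·41 = 257.6 rad/s.
Step 2 — Component impedances:
  R: Z = R = 288 Ω
  L: Z = jωL = j·257.6·0.00144 = 0 + j0.371 Ω
Step 3 — Series combination: Z_total = R + L = 288 + j0.371 Ω = 288∠0.1° Ω.
Step 4 — Source phasor: V = 26.3∠42.5° V = 19.39 + j17.77 V.
Step 5 — Ohm's law: I = V / Z_total = (19.39 + j17.77) / (288 + j0.371) = 0.06741 + j0.06161 A.
Step 6 — Convert to polar: |I| = 0.09132 A, ∠I = 42.4°.

I = 0.09132∠42.4° A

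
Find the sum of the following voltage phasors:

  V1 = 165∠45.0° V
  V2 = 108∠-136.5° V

Step 1 — Convert each phasor to rectangular form:
  V1 = 165·(cos(45.0°) + j·sin(45.0°)) = 116.7 + j116.7 V
  V2 = 108·(cos(-136.5°) + j·sin(-136.5°)) = -78.34 - j74.34 V
Step 2 — Sum components: V_total = 38.33 + j42.33 V.
Step 3 — Convert to polar: |V_total| = 57.11 V, ∠V_total = 47.8°.

V_total = 57.11∠47.8° V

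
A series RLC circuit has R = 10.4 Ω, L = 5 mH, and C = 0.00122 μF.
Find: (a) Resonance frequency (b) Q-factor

Step 1 — Resonance condition Im(Z)=0 gives ω₀ = 1/√(LC).
Step 2 — ω₀ = 1/√(0.005·1.22e-09) = 4.049e+05 rad/s.
Step 3 — f₀ = ω₀/(2π) = 6.444e+04 Hz.
Step 4 — Series Q: Q = ω₀L/R = 4.049e+05·0.005/10.4 = 194.7.

(a) f₀ = 6.444e+04 Hz  (b) Q = 194.7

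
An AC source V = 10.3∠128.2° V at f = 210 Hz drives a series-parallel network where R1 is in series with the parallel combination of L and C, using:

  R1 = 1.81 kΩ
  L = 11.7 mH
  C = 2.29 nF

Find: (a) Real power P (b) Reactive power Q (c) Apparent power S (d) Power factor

Step 1 — Angular frequency: ω = 2π·f = 2π·210 = 1319 rad/s.
Step 2 — Component impedances:
  R1: Z = R = 1810 Ω
  L: Z = jωL = j·1319·0.0117 = 0 + j15.44 Ω
  C: Z = 1/(jωC) = -j/(ω·C) = 0 - j3.31e+05 Ω
Step 3 — Parallel branch: L || C = 1/(1/L + 1/C) = 0 + j15.44 Ω.
Step 4 — Series with R1: Z_total = R1 + (L || C) = 1810 + j15.44 Ω = 1810∠0.5° Ω.
Step 5 — Source phasor: V = 10.3∠128.2° V = -6.37 + j8.094 V.
Step 6 — Current: I = V / Z = -0.003481 + j0.004502 A = 0.00569∠127.7° A.
Step 7 — Complex power: S = V·I* = 0.05861 + j0.0004999 VA.
Step 8 — Real power: P = Re(S) = 0.05861 W.
Step 9 — Reactive power: Q = Im(S) = 0.0004999 VAR.
Step 10 — Apparent power: |S| = 0.05861 VA.
Step 11 — Power factor: PF = P/|S| = 1 (lagging).

(a) P = 0.05861 W  (b) Q = 0.0004999 VAR  (c) S = 0.05861 VA  (d) PF = 1 (lagging)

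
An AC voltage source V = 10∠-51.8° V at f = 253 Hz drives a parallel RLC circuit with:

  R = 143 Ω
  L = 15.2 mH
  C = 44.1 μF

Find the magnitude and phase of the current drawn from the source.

Step 1 — Angular frequency: ω = 2π·f = 2π·253 = 1590 rad/s.
Step 2 — Component impedances:
  R: Z = R = 143 Ω
  L: Z = jωL = j·1590·0.0152 = 0 + j24.16 Ω
  C: Z = 1/(jωC) = -j/(ω·C) = 0 - j14.26 Ω
Step 3 — Parallel combination: 1/Z_total = 1/R + 1/L + 1/C; Z_total = 8.005 - j32.87 Ω = 33.83∠-76.3° Ω.
Step 4 — Source phasor: V = 10∠-51.8° V = 6.184 - j7.859 V.
Step 5 — Ohm's law: I = V / Z_total = (6.184 - j7.859) / (8.005 - j32.87) = 0.2689 + j0.1226 A.
Step 6 — Convert to polar: |I| = 0.2956 A, ∠I = 24.5°.

I = 0.2956∠24.5° A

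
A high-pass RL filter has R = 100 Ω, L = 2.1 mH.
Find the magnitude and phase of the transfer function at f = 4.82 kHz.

Step 1 — Angular frequency: ω = 2π·4820 = 3.028e+04 rad/s.
Step 2 — Transfer function: H(jω) = jωL/(R + jωL).
Step 3 — Numerator jωL = j·63.6; denominator R + jωL = 100 + j63.6.
Step 4 — H = 0.288 + j0.4528.
Step 5 — Magnitude: |H| = 0.5366 (-5.4 dB); phase: φ = 57.5°.

|H| = 0.5366 (-5.4 dB), φ = 57.5°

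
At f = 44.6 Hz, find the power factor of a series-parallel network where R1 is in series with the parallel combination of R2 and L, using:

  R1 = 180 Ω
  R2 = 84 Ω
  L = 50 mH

Step 1 — Angular frequency: ω = 2π·f = 2π·44.6 = 280.2 rad/s.
Step 2 — Component impedances:
  R1: Z = R = 180 Ω
  R2: Z = R = 84 Ω
  L: Z = jωL = j·280.2·0.05 = 0 + j14.01 Ω
Step 3 — Parallel branch: R2 || L = 1/(1/R2 + 1/L) = 2.274 + j13.63 Ω.
Step 4 — Series with R1: Z_total = R1 + (R2 || L) = 182.3 + j13.63 Ω = 182.8∠4.3° Ω.
Step 5 — Power factor: PF = cos(φ) = Re(Z)/|Z| = 182.27/182.78 = 0.9972.
Step 6 — Type: Im(Z) = 13.63 ⇒ lagging (phase φ = 4.3°).

PF = 0.9972 (lagging, φ = 4.3°)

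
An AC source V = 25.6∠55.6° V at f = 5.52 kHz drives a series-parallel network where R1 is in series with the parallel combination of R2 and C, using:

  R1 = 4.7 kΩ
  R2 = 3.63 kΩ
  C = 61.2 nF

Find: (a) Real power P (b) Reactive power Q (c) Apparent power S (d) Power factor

Step 1 — Angular frequency: ω = 2π·f = 2π·5520 = 3.468e+04 rad/s.
Step 2 — Component impedances:
  R1: Z = R = 4700 Ω
  R2: Z = R = 3630 Ω
  C: Z = 1/(jωC) = -j/(ω·C) = 0 - j471.1 Ω
Step 3 — Parallel branch: R2 || C = 1/(1/R2 + 1/C) = 60.13 - j463.3 Ω.
Step 4 — Series with R1: Z_total = R1 + (R2 || C) = 4760 - j463.3 Ω = 4783∠-5.6° Ω.
Step 5 — Source phasor: V = 25.6∠55.6° V = 14.46 + j21.12 V.
Step 6 — Current: I = V / Z = 0.002582 + j0.004689 A = 0.005353∠61.2° A.
Step 7 — Complex power: S = V·I* = 0.1364 - j0.01327 VA.
Step 8 — Real power: P = Re(S) = 0.1364 W.
Step 9 — Reactive power: Q = Im(S) = -0.01327 VAR.
Step 10 — Apparent power: |S| = 0.137 VA.
Step 11 — Power factor: PF = P/|S| = 0.9953 (leading).

(a) P = 0.1364 W  (b) Q = -0.01327 VAR  (c) S = 0.137 VA  (d) PF = 0.9953 (leading)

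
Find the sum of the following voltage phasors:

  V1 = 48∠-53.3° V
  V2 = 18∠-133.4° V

Step 1 — Convert each phasor to rectangular form:
  V1 = 48·(cos(-53.3°) + j·sin(-53.3°)) = 28.69 - j38.49 V
  V2 = 18·(cos(-133.4°) + j·sin(-133.4°)) = -12.37 - j13.08 V
Step 2 — Sum components: V_total = 16.32 - j51.56 V.
Step 3 — Convert to polar: |V_total| = 54.08 V, ∠V_total = -72.4°.

V_total = 54.08∠-72.4° V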